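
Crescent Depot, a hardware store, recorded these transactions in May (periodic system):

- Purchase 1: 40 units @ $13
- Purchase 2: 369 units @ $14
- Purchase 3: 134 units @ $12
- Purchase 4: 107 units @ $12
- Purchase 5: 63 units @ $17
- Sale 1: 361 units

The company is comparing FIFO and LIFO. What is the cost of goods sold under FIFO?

FIFO COGS: 40 @ $13 + 321 @ $14 = $5,014
LIFO COGS: 63 @ $17 + 107 @ $12 + 134 @ $12 + 57 @ $14 = $4,761

COGS = $5,014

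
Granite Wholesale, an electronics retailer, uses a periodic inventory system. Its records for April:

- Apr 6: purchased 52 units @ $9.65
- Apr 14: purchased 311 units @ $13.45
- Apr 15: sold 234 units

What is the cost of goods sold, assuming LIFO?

COGS = $3,147.30

Apr 15, 234 sold [LIFO — newest first]: 234 @ $13.45 = $3,147.30
Ending inventory: 52 @ $9.65 + 77 @ $13.45 = $1,537.45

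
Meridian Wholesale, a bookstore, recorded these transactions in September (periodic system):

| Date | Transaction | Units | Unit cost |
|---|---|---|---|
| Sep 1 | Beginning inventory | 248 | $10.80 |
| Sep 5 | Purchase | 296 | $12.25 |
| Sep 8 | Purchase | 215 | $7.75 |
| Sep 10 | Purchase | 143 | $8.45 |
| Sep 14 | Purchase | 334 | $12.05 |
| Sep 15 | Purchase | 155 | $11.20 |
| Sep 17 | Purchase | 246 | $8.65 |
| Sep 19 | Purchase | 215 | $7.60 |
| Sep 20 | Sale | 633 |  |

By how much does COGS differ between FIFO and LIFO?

FIFO COGS: 248 @ $10.80 + 296 @ $12.25 + 89 @ $7.75 = $6,994.15
LIFO COGS: 215 @ $7.60 + 246 @ $8.65 + 155 @ $11.20 + 17 @ $12.05 = $5,702.75
Difference = |$6,994.15 − $5,702.75| = $1,291.40

$1,291.40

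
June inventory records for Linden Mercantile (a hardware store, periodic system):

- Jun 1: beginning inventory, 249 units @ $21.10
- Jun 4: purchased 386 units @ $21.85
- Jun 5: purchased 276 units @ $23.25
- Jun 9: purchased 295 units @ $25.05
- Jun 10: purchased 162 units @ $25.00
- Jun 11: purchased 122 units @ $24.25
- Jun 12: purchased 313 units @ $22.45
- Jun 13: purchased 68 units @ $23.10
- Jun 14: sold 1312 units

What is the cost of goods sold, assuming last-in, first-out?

Jun 14, 1312 sold [LIFO — newest first]: 68 @ $23.10 + 313 @ $22.45 + 122 @ $24.25 + 162 @ $25.00 + 295 @ $25.05 + 276 @ $23.25 + 76 @ $21.85 = $31,073.50
Ending inventory: 249 @ $21.10 + 310 @ $21.85 = $12,027.40

COGS = $31,073.50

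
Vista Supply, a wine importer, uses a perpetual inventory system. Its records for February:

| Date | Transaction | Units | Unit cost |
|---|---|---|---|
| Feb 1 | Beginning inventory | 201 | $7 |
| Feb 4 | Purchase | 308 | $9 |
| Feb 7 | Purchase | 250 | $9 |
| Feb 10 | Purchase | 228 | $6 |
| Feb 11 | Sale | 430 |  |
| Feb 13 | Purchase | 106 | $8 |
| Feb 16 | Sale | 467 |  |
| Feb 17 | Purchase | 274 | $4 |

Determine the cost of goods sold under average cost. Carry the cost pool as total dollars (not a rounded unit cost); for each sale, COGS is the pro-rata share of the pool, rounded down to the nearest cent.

COGS = $7,093.51

After Feb 1: 201 on hand, pool $1,407.00 (≈ $7.0000 each)
After Feb 4: 509 on hand, pool $4,179.00 (≈ $8.2102 each)
After Feb 7: 759 on hand, pool $6,429.00 (≈ $8.4704 each)
After Feb 10: 987 on hand, pool $7,797.00 (≈ $7.8997 each)
Feb 11, sell 430: 430/987 × $7,797.00 → $3,396.86
After Feb 13: 663 on hand, pool $5,248.14 (≈ $7.9157 each)
Feb 16, sell 467: 467/663 × $5,248.14 → $3,696.65
After Feb 17: 470 on hand, pool $2,647.49 (≈ $5.6330 each)
Total COGS = $3,396.86 + $3,696.65 = $7,093.51
Ending inventory (cost pool remaining) = $2,647.49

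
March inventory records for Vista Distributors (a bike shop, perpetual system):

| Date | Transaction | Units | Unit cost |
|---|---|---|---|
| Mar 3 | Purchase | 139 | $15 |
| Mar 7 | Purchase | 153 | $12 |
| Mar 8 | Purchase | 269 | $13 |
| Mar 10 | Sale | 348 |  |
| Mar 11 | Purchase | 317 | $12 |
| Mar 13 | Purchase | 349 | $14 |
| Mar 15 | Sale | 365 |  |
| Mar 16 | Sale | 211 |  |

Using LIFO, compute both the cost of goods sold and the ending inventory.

COGS = $12,055; ending inventory = $4,053

Mar 10, 348 sold [LIFO — newest first]: 269 @ $13 + 79 @ $12 = $4,445
Mar 15, 365 sold [LIFO — newest first]: 349 @ $14 + 16 @ $12 = $5,078
Mar 16, 211 sold [LIFO — newest first]: 211 @ $12 = $2,532
Total COGS = $4,445 + $5,078 + $2,532 = $12,055
Ending inventory: 139 @ $15 + 74 @ $12 + 90 @ $12 = $4,053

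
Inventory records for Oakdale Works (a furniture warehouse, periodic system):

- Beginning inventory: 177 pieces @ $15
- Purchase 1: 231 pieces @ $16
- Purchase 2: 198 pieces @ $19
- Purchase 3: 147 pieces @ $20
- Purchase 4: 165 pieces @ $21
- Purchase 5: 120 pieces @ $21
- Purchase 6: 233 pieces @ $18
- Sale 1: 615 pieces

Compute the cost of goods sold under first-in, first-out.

Sale 1 (615) [FIFO — oldest first]: 177 @ $15 + 231 @ $16 + 198 @ $19 + 9 @ $20 = $10,293
Ending inventory: 138 @ $20 + 165 @ $21 + 120 @ $21 + 233 @ $18 = $12,939

COGS = $10,293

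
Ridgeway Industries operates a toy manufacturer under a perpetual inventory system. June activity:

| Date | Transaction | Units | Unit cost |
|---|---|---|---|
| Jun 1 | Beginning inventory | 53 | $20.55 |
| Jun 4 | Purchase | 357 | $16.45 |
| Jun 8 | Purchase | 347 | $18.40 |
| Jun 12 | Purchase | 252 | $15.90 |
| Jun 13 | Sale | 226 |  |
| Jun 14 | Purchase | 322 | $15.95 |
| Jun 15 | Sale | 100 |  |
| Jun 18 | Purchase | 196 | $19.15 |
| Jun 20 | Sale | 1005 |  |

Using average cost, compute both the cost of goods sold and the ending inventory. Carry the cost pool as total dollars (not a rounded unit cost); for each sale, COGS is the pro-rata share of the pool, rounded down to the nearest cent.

COGS = $22,869.02; ending inventory = $3,373.68

After Jun 1: 53 on hand, pool $1,089.15 (≈ $20.5500 each)
After Jun 4: 410 on hand, pool $6,961.80 (≈ $16.9800 each)
After Jun 8: 757 on hand, pool $13,346.60 (≈ $17.6309 each)
After Jun 12: 1009 on hand, pool $17,353.40 (≈ $17.1986 each)
Jun 13, sell 226: 226/1009 × $17,353.40 → $3,886.88
After Jun 14: 1105 on hand, pool $18,602.42 (≈ $16.8348 each)
Jun 15, sell 100: 100/1105 × $18,602.42 → $1,683.47
After Jun 18: 1201 on hand, pool $20,672.35 (≈ $17.2126 each)
Jun 20, sell 1005: 1005/1201 × $20,672.35 → $17,298.67
Total COGS = $3,886.88 + $1,683.47 + $17,298.67 = $22,869.02
Ending inventory (cost pool remaining) = $3,373.68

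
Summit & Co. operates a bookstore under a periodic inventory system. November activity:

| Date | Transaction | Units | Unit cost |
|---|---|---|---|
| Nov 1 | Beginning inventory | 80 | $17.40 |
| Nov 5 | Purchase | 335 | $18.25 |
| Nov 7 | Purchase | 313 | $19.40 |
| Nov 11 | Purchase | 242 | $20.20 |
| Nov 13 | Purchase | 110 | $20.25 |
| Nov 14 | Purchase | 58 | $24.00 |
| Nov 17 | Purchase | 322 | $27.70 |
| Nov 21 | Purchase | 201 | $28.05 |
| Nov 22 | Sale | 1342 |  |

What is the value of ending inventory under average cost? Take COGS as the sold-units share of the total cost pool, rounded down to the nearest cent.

Ending inventory = $7,037.46

Nov 22, sell 1342: 1342/1661 × $36,643.30 → $29,605.84
Ending inventory (cost pool remaining) = $7,037.46
Check: goods available $36,643.30 = COGS $29,605.84 + ending $7,037.46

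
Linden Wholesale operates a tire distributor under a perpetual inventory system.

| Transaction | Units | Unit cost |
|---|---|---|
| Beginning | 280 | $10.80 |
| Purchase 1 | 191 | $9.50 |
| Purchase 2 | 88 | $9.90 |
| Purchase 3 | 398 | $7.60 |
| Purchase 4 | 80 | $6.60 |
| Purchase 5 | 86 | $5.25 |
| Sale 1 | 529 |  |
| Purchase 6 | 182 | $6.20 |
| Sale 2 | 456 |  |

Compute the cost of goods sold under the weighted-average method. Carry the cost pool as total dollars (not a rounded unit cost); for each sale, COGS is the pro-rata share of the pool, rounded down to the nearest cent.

COGS = $8,258.26

After Beginning: 280 on hand, pool $3,024.00 (≈ $10.8000 each)
After Purchase 1: 471 on hand, pool $4,838.50 (≈ $10.2728 each)
After Purchase 2: 559 on hand, pool $5,709.70 (≈ $10.2141 each)
After Purchase 3: 957 on hand, pool $8,734.50 (≈ $9.1270 each)
After Purchase 4: 1037 on hand, pool $9,262.50 (≈ $8.9320 each)
After Purchase 5: 1123 on hand, pool $9,714.00 (≈ $8.6500 each)
Sale 1, sell 529: 529/1123 × $9,714.00 → $4,575.87
After Purchase 6: 776 on hand, pool $6,266.53 (≈ $8.0754 each)
Sale 2, sell 456: 456/776 × $6,266.53 → $3,682.39
Total COGS = $4,575.87 + $3,682.39 = $8,258.26
Ending inventory (cost pool remaining) = $2,584.14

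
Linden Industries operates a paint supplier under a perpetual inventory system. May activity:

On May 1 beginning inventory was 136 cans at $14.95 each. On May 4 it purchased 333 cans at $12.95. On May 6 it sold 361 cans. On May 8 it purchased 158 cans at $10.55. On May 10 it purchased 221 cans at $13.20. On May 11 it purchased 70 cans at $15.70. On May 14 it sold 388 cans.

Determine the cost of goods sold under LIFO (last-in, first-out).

May 6, 361 sold [LIFO — newest first]: 333 @ $12.95 + 28 @ $14.95 = $4,730.95
May 14, 388 sold [LIFO — newest first]: 70 @ $15.70 + 221 @ $13.20 + 97 @ $10.55 = $5,039.55
Total COGS = $4,730.95 + $5,039.55 = $9,770.50
Ending inventory: 108 @ $14.95 + 61 @ $10.55 = $2,258.15

COGS = $9,770.50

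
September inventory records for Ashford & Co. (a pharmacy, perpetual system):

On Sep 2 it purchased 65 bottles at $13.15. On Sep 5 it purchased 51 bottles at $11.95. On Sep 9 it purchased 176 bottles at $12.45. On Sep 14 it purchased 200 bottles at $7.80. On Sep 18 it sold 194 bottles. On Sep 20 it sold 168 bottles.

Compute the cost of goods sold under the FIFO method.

COGS = $4,201.40

Sep 18, 194 sold [FIFO — oldest first]: 65 @ $13.15 + 51 @ $11.95 + 78 @ $12.45 = $2,435.30
Sep 20, 168 sold [FIFO — oldest first]: 98 @ $12.45 + 70 @ $7.80 = $1,766.10
Total COGS = $2,435.30 + $1,766.10 = $4,201.40
Ending inventory: 130 @ $7.80 = $1,014.00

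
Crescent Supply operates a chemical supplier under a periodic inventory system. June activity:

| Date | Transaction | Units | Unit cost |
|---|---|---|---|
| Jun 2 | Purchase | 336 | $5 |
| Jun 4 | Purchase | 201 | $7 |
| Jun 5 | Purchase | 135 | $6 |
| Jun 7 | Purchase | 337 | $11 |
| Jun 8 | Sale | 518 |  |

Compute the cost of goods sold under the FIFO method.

Jun 8, 518 sold [FIFO — oldest first]: 336 @ $5 + 182 @ $7 = $2,954
Ending inventory: 19 @ $7 + 135 @ $6 + 337 @ $11 = $4,650
Check: goods available $7,604 = COGS $2,954 + ending $4,650

COGS = $2,954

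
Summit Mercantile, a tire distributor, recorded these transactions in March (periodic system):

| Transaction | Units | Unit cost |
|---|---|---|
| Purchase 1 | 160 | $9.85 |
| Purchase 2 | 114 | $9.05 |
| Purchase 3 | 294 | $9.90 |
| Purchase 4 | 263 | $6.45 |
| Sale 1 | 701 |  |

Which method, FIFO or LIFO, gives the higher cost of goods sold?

FIFO COGS: 160 @ $9.85 + 114 @ $9.05 + 294 @ $9.90 + 133 @ $6.45 = $6,376.15
LIFO COGS: 263 @ $6.45 + 294 @ $9.90 + 114 @ $9.05 + 30 @ $9.85 = $5,934.15

FIFO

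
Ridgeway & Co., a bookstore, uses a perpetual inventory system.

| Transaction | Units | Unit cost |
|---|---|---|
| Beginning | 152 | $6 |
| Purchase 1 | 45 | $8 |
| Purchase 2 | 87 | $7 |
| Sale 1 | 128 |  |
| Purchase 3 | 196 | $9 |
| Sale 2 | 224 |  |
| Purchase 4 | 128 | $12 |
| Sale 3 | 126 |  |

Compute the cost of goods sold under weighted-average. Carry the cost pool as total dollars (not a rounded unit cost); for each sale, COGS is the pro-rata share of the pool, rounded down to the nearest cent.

COGS = $3,884.46

After Beginning: 152 on hand, pool $912.00 (≈ $6.0000 each)
After Purchase 1: 197 on hand, pool $1,272.00 (≈ $6.4569 each)
After Purchase 2: 284 on hand, pool $1,881.00 (≈ $6.6232 each)
Sale 1, sell 128: 128/284 × $1,881.00 → $847.77
After Purchase 3: 352 on hand, pool $2,797.23 (≈ $7.9467 each)
Sale 2, sell 224: 224/352 × $2,797.23 → $1,780.05
After Purchase 4: 256 on hand, pool $2,553.18 (≈ $9.9734 each)
Sale 3, sell 126: 126/256 × $2,553.18 → $1,256.64
Total COGS = $847.77 + $1,780.05 + $1,256.64 = $3,884.46
Ending inventory (cost pool remaining) = $1,296.54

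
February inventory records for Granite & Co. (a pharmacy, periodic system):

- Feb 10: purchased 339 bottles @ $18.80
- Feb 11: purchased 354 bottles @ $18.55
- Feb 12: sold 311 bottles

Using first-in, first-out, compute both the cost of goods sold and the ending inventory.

COGS = $5,846.80; ending inventory = $7,093.10

Feb 12, 311 sold [FIFO — oldest first]: 311 @ $18.80 = $5,846.80
Ending inventory: 28 @ $18.80 + 354 @ $18.55 = $7,093.10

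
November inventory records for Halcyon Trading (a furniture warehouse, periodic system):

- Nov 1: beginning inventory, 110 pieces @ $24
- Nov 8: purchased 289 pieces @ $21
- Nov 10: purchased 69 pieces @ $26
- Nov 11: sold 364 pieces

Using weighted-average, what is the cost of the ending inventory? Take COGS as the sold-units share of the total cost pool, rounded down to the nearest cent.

Nov 11, sell 364: 364/468 × $10,503.00 → $8,169.00
Ending inventory (cost pool remaining) = $2,334.00

Ending inventory = $2,334.00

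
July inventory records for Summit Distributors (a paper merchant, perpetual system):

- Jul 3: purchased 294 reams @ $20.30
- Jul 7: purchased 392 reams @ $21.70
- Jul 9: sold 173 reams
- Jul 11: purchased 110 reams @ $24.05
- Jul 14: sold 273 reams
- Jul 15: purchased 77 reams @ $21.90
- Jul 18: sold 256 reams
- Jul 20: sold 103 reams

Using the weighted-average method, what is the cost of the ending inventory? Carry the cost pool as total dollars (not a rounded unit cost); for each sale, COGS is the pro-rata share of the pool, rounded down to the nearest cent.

After Jul 3: 294 on hand, pool $5,968.20 (≈ $20.3000 each)
After Jul 7: 686 on hand, pool $14,474.60 (≈ $21.1000 each)
Jul 9, sell 173: 173/686 × $14,474.60 → $3,650.30
After Jul 11: 623 on hand, pool $13,469.80 (≈ $21.6209 each)
Jul 14, sell 273: 273/623 × $13,469.80 → $5,902.49
After Jul 15: 427 on hand, pool $9,253.61 (≈ $21.6712 each)
Jul 18, sell 256: 256/427 × $9,253.61 → $5,547.83
Jul 20, sell 103: 103/171 × $3,705.78 → $2,232.13
Total COGS = $3,650.30 + $5,902.49 + $5,547.83 + $2,232.13 = $17,332.75
Ending inventory (cost pool remaining) = $1,473.65

Ending inventory = $1,473.65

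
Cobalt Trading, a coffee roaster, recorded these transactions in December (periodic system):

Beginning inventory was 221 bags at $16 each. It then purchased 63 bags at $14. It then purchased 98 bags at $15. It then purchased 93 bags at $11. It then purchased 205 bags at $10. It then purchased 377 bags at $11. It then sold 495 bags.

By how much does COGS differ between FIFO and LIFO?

FIFO COGS: 221 @ $16 + 63 @ $14 + 98 @ $15 + 93 @ $11 + 20 @ $10 = $7,111
LIFO COGS: 377 @ $11 + 118 @ $10 = $5,327
Difference = |$7,111 − $5,327| = $1,784

$1,784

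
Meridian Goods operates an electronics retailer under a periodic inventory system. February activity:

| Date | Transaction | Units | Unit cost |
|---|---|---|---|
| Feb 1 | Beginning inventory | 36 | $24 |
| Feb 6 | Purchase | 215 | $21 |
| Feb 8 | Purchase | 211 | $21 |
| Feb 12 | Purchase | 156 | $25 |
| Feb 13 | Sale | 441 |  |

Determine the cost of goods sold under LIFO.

COGS = $9,885

Feb 13, 441 sold [LIFO — newest first]: 156 @ $25 + 211 @ $21 + 74 @ $21 = $9,885
Ending inventory: 36 @ $24 + 141 @ $21 = $3,825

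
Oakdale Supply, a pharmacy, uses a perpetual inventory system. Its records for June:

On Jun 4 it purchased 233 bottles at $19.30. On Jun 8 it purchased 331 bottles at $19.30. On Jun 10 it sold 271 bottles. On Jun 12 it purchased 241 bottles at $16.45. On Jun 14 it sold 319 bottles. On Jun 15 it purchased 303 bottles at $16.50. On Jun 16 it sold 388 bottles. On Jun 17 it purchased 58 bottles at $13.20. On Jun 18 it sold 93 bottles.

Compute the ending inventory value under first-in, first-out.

Ending inventory = $1,376.10

Jun 10, 271 sold [FIFO — oldest first]: 233 @ $19.30 + 38 @ $19.30 = $5,230.30
Jun 14, 319 sold [FIFO — oldest first]: 293 @ $19.30 + 26 @ $16.45 = $6,082.60
Jun 16, 388 sold [FIFO — oldest first]: 215 @ $16.45 + 173 @ $16.50 = $6,391.25
Jun 18, 93 sold [FIFO — oldest first]: 93 @ $16.50 = $1,534.50
Total COGS = $5,230.30 + $6,082.60 + $6,391.25 + $1,534.50 = $19,238.65
Ending inventory: 37 @ $16.50 + 58 @ $13.20 = $1,376.10
Check: goods available $20,614.75 = COGS $19,238.65 + ending $1,376.10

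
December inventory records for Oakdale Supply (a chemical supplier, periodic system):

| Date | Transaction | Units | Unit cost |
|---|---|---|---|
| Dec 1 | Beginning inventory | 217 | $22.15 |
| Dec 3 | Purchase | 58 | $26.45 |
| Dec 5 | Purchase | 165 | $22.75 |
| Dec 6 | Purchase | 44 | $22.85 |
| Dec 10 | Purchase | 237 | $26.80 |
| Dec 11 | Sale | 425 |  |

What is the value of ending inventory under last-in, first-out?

Ending inventory = $6,818.40

Dec 11, 425 sold [LIFO — newest first]: 237 @ $26.80 + 44 @ $22.85 + 144 @ $22.75 = $10,633.00
Ending inventory: 217 @ $22.15 + 58 @ $26.45 + 21 @ $22.75 = $6,818.40
Check: goods available $17,451.40 = COGS $10,633.00 + ending $6,818.40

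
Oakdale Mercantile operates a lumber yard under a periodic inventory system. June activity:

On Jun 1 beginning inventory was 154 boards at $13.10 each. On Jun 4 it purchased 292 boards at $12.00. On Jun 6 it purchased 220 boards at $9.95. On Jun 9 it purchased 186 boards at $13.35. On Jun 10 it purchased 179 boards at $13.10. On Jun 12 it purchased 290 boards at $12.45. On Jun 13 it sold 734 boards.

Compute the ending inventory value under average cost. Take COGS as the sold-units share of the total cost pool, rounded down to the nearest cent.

Jun 13, sell 734: 734/1321 × $16,148.90 → $8,972.96
Ending inventory (cost pool remaining) = $7,175.94

Ending inventory = $7,175.94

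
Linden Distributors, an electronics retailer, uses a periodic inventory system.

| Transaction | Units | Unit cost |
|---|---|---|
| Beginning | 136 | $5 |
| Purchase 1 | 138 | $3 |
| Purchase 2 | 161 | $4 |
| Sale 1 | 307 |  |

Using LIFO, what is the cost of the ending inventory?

Ending inventory = $640

Sale 1 (307) [LIFO — newest first]: 161 @ $4 + 138 @ $3 + 8 @ $5 = $1,098
Ending inventory: 128 @ $5 = $640
Check: goods available $1,738 = COGS $1,098 + ending $640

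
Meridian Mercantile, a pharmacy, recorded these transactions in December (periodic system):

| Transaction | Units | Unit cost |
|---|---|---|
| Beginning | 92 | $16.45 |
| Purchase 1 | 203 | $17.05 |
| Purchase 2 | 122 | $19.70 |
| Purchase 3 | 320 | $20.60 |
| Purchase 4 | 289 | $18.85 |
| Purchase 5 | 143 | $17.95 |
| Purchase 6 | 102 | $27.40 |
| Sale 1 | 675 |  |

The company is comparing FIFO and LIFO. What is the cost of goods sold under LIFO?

FIFO COGS: 92 @ $16.45 + 203 @ $17.05 + 122 @ $19.70 + 258 @ $20.60 = $12,692.75
LIFO COGS: 102 @ $27.40 + 143 @ $17.95 + 289 @ $18.85 + 141 @ $20.60 = $13,713.90

COGS = $13,713.90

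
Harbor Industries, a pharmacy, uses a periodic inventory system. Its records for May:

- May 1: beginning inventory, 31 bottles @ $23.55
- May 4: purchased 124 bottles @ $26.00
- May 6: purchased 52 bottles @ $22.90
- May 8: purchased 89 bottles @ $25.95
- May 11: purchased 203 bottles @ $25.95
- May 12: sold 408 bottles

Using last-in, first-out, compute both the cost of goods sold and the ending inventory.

May 12, 408 sold [LIFO — newest first]: 203 @ $25.95 + 89 @ $25.95 + 52 @ $22.90 + 64 @ $26.00 = $10,432.20
Ending inventory: 31 @ $23.55 + 60 @ $26.00 = $2,290.05

COGS = $10,432.20; ending inventory = $2,290.05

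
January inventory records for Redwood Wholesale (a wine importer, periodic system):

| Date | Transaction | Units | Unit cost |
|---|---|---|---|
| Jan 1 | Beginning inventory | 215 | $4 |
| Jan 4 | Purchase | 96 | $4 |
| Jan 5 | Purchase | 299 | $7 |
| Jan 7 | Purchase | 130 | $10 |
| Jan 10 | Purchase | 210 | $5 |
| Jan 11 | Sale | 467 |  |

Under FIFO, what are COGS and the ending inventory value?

Jan 11, 467 sold [FIFO — oldest first]: 215 @ $4 + 96 @ $4 + 156 @ $7 = $2,336
Ending inventory: 143 @ $7 + 130 @ $10 + 210 @ $5 = $3,351
Check: goods available $5,687 = COGS $2,336 + ending $3,351

COGS = $2,336; ending inventory = $3,351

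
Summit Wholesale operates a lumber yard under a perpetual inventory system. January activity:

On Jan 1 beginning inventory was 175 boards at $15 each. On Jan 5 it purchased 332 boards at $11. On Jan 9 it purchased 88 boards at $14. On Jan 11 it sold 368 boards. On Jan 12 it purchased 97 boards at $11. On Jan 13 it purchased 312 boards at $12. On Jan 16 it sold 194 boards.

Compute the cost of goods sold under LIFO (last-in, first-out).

COGS = $6,640

Jan 11, 368 sold [LIFO — newest first]: 88 @ $14 + 280 @ $11 = $4,312
Jan 16, 194 sold [LIFO — newest first]: 194 @ $12 = $2,328
Total COGS = $4,312 + $2,328 = $6,640
Ending inventory: 175 @ $15 + 52 @ $11 + 97 @ $11 + 118 @ $12 = $5,680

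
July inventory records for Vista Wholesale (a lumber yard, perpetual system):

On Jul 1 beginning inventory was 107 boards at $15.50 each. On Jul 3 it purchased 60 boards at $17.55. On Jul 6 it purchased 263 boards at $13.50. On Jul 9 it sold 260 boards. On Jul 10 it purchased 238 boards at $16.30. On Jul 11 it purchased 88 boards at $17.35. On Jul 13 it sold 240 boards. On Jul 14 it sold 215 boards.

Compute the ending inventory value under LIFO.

Ending inventory = $635.50

Jul 9, 260 sold [LIFO — newest first]: 260 @ $13.50 = $3,510.00
Jul 13, 240 sold [LIFO — newest first]: 88 @ $17.35 + 152 @ $16.30 = $4,004.40
Jul 14, 215 sold [LIFO — newest first]: 86 @ $16.30 + 3 @ $13.50 + 60 @ $17.55 + 66 @ $15.50 = $3,518.30
Total COGS = $3,510.00 + $4,004.40 + $3,518.30 = $11,032.70
Ending inventory: 41 @ $15.50 = $635.50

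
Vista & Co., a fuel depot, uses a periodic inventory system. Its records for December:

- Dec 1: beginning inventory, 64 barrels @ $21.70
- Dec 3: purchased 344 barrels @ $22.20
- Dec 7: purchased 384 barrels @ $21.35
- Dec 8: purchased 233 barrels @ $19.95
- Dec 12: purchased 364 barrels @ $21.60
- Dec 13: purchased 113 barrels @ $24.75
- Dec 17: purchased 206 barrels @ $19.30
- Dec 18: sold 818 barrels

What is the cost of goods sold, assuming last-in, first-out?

Dec 18, 818 sold [LIFO — newest first]: 206 @ $19.30 + 113 @ $24.75 + 364 @ $21.60 + 135 @ $19.95 = $17,328.20
Ending inventory: 64 @ $21.70 + 344 @ $22.20 + 384 @ $21.35 + 98 @ $19.95 = $19,179.10
Check: goods available $36,507.30 = COGS $17,328.20 + ending $19,179.10

COGS = $17,328.20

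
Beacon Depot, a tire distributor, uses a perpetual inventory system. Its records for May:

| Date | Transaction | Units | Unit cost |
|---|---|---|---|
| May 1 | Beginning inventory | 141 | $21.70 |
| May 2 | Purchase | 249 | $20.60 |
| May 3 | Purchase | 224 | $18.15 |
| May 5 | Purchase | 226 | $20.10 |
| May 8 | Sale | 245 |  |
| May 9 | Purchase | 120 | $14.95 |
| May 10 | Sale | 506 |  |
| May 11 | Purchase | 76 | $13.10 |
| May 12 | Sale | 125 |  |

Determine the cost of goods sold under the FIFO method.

COGS = $17,335.50

May 8, 245 sold [FIFO — oldest first]: 141 @ $21.70 + 104 @ $20.60 = $5,202.10
May 10, 506 sold [FIFO — oldest first]: 145 @ $20.60 + 224 @ $18.15 + 137 @ $20.10 = $9,806.30
May 12, 125 sold [FIFO — oldest first]: 89 @ $20.10 + 36 @ $14.95 = $2,327.10
Total COGS = $5,202.10 + $9,806.30 + $2,327.10 = $17,335.50
Ending inventory: 84 @ $14.95 + 76 @ $13.10 = $2,251.40
Check: goods available $19,586.90 = COGS $17,335.50 + ending $2,251.40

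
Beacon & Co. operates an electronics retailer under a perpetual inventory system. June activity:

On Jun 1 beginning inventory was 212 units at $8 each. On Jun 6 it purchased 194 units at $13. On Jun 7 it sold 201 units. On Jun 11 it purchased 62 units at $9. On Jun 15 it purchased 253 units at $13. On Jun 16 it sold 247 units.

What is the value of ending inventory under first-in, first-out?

Jun 7, 201 sold [FIFO — oldest first]: 201 @ $8 = $1,608
Jun 16, 247 sold [FIFO — oldest first]: 11 @ $8 + 194 @ $13 + 42 @ $9 = $2,988
Total COGS = $1,608 + $2,988 = $4,596
Ending inventory: 20 @ $9 + 253 @ $13 = $3,469

Ending inventory = $3,469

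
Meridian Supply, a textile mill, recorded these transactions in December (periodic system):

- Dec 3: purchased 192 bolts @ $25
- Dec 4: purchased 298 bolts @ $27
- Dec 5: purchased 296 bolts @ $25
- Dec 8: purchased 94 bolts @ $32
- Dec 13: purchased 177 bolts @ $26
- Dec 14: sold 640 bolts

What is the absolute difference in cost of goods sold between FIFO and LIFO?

$385

FIFO COGS: 192 @ $25 + 298 @ $27 + 150 @ $25 = $16,596
LIFO COGS: 177 @ $26 + 94 @ $32 + 296 @ $25 + 73 @ $27 = $16,981
Difference = |$16,596 − $16,981| = $385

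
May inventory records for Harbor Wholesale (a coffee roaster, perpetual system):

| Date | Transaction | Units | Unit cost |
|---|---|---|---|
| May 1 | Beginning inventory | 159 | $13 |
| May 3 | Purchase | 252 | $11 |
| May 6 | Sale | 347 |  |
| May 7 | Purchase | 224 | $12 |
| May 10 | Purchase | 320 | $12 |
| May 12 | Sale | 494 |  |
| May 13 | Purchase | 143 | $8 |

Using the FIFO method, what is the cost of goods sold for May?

May 6, 347 sold [FIFO — oldest first]: 159 @ $13 + 188 @ $11 = $4,135
May 12, 494 sold [FIFO — oldest first]: 64 @ $11 + 224 @ $12 + 206 @ $12 = $5,864
Total COGS = $4,135 + $5,864 = $9,999
Ending inventory: 114 @ $12 + 143 @ $8 = $2,512
Check: goods available $12,511 = COGS $9,999 + ending $2,512

COGS = $9,999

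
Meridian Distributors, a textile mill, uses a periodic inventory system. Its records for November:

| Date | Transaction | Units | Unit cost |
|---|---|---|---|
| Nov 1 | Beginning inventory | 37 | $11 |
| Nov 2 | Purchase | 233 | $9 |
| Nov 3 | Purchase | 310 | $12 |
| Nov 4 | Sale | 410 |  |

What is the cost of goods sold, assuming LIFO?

COGS = $4,620

Nov 4, 410 sold [LIFO — newest first]: 310 @ $12 + 100 @ $9 = $4,620
Ending inventory: 37 @ $11 + 133 @ $9 = $1,604
Check: goods available $6,224 = COGS $4,620 + ending $1,604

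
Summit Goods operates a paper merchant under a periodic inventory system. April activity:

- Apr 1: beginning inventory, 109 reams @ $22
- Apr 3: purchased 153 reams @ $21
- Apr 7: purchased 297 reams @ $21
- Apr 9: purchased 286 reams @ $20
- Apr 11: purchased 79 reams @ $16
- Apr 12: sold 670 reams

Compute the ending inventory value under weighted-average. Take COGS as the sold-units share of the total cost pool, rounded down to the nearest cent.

Ending inventory = $5,176.77

Apr 12, sell 670: 670/924 × $18,832.00 → $13,655.23
Ending inventory (cost pool remaining) = $5,176.77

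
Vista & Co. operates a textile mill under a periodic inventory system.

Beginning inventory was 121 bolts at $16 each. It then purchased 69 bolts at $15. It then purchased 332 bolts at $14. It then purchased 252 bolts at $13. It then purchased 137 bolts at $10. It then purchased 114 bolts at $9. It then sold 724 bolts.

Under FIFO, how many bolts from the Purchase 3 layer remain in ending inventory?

Sale 1 (724) [FIFO — oldest first]: 121 @ $16 + 69 @ $15 + 332 @ $14 + 202 @ $13 = $10,245
Ending inventory: 50 @ $13 + 137 @ $10 + 114 @ $9 = $3,046

50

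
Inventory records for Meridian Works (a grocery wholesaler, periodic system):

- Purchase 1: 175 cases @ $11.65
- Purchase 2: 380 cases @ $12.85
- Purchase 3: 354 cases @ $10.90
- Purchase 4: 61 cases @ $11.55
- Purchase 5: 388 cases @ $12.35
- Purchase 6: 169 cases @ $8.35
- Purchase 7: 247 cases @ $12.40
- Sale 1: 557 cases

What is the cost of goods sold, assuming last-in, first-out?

COGS = $6,215.30

Sale 1 (557) [LIFO — newest first]: 247 @ $12.40 + 169 @ $8.35 + 141 @ $12.35 = $6,215.30
Ending inventory: 175 @ $11.65 + 380 @ $12.85 + 354 @ $10.90 + 61 @ $11.55 + 247 @ $12.35 = $14,535.35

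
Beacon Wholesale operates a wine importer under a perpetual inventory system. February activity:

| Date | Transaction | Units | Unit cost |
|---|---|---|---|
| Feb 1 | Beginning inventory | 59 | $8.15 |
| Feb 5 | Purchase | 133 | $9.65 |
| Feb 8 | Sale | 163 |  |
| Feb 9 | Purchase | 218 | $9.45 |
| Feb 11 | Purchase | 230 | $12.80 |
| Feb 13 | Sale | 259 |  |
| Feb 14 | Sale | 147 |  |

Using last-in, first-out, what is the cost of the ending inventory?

Ending inventory = $633.25

Feb 8, 163 sold [LIFO — newest first]: 133 @ $9.65 + 30 @ $8.15 = $1,527.95
Feb 13, 259 sold [LIFO — newest first]: 230 @ $12.80 + 29 @ $9.45 = $3,218.05
Feb 14, 147 sold [LIFO — newest first]: 147 @ $9.45 = $1,389.15
Total COGS = $1,527.95 + $3,218.05 + $1,389.15 = $6,135.15
Ending inventory: 29 @ $8.15 + 42 @ $9.45 = $633.25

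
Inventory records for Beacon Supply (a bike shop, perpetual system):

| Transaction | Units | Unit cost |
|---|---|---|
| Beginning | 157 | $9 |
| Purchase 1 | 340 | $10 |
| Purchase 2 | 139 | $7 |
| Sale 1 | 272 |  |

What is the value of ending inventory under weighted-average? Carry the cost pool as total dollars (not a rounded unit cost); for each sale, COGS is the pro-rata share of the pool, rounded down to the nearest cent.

Ending inventory = $3,311.49

After Beginning: 157 on hand, pool $1,413.00 (≈ $9.0000 each)
After Purchase 1: 497 on hand, pool $4,813.00 (≈ $9.6841 each)
After Purchase 2: 636 on hand, pool $5,786.00 (≈ $9.0975 each)
Sale 1, sell 272: 272/636 × $5,786.00 → $2,474.51
Ending inventory (cost pool remaining) = $3,311.49
Check: goods available $5,786.00 = COGS $2,474.51 + ending $3,311.49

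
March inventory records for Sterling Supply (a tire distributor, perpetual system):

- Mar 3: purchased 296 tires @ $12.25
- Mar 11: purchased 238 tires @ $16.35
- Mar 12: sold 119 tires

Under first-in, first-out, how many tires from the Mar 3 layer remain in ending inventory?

Mar 12, 119 sold [FIFO — oldest first]: 119 @ $12.25 = $1,457.75
Ending inventory: 177 @ $12.25 + 238 @ $16.35 = $6,059.55

177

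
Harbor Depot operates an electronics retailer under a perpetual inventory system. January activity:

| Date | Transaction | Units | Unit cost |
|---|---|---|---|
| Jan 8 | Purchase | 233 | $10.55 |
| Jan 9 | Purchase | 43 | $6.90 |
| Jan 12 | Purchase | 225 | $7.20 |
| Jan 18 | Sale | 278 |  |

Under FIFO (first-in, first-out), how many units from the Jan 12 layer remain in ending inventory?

Jan 18, 278 sold [FIFO — oldest first]: 233 @ $10.55 + 43 @ $6.90 + 2 @ $7.20 = $2,769.25
Ending inventory: 223 @ $7.20 = $1,605.60
Check: goods available $4,374.85 = COGS $2,769.25 + ending $1,605.60

223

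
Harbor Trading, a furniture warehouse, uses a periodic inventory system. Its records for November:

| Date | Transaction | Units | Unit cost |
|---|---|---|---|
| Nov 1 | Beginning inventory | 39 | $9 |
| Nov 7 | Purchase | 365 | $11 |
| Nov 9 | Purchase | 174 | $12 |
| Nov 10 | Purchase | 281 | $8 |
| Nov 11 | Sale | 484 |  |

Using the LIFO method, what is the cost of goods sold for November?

Nov 11, 484 sold [LIFO — newest first]: 281 @ $8 + 174 @ $12 + 29 @ $11 = $4,655
Ending inventory: 39 @ $9 + 336 @ $11 = $4,047

COGS = $4,655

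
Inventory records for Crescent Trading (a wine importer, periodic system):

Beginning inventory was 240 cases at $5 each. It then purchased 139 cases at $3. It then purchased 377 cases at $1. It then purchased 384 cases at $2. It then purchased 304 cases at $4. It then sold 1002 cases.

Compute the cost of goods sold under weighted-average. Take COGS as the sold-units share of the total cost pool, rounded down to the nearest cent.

Sale 1, sell 1002: 1002/1444 × $3,978.00 → $2,760.35
Ending inventory (cost pool remaining) = $1,217.65

COGS = $2,760.35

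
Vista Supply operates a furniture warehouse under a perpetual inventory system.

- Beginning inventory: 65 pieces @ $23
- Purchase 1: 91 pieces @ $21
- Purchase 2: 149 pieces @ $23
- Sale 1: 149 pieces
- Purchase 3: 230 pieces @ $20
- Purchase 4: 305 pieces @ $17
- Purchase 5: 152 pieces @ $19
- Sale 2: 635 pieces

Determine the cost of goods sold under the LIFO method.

COGS = $15,060

Sale 1 (149) [LIFO — newest first]: 149 @ $23 = $3,427
Sale 2 (635) [LIFO — newest first]: 152 @ $19 + 305 @ $17 + 178 @ $20 = $11,633
Total COGS = $3,427 + $11,633 = $15,060
Ending inventory: 65 @ $23 + 91 @ $21 + 52 @ $20 = $4,446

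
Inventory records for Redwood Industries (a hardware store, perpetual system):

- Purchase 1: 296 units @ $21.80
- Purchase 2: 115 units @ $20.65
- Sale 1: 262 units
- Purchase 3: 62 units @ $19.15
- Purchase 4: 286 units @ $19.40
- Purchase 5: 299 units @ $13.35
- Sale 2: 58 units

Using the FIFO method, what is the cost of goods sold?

COGS = $6,948.40

Sale 1 (262) [FIFO — oldest first]: 262 @ $21.80 = $5,711.60
Sale 2 (58) [FIFO — oldest first]: 34 @ $21.80 + 24 @ $20.65 = $1,236.80
Total COGS = $5,711.60 + $1,236.80 = $6,948.40
Ending inventory: 91 @ $20.65 + 62 @ $19.15 + 286 @ $19.40 + 299 @ $13.35 = $12,606.50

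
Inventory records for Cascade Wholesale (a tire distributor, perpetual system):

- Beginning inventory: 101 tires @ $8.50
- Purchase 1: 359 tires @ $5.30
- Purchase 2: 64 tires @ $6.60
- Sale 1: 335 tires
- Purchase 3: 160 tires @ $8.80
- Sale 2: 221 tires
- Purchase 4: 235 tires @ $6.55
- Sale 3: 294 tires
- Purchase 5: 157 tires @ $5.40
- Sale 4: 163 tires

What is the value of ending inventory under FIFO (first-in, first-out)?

Ending inventory = $340.20

Sale 1 (335) [FIFO — oldest first]: 101 @ $8.50 + 234 @ $5.30 = $2,098.70
Sale 2 (221) [FIFO — oldest first]: 125 @ $5.30 + 64 @ $6.60 + 32 @ $8.80 = $1,366.50
Sale 3 (294) [FIFO — oldest first]: 128 @ $8.80 + 166 @ $6.55 = $2,213.70
Sale 4 (163) [FIFO — oldest first]: 69 @ $6.55 + 94 @ $5.40 = $959.55
Total COGS = $2,098.70 + $1,366.50 + $2,213.70 + $959.55 = $6,638.45
Ending inventory: 63 @ $5.40 = $340.20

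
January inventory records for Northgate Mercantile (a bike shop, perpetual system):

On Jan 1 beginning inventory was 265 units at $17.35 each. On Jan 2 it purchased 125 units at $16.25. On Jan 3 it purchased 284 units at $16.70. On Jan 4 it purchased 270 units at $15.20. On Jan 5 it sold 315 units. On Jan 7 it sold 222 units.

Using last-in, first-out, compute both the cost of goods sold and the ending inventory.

COGS = $8,562.90; ending inventory = $6,912.90

Jan 5, 315 sold [LIFO — newest first]: 270 @ $15.20 + 45 @ $16.70 = $4,855.50
Jan 7, 222 sold [LIFO — newest first]: 222 @ $16.70 = $3,707.40
Total COGS = $4,855.50 + $3,707.40 = $8,562.90
Ending inventory: 265 @ $17.35 + 125 @ $16.25 + 17 @ $16.70 = $6,912.90
Check: goods available $15,475.80 = COGS $8,562.90 + ending $6,912.90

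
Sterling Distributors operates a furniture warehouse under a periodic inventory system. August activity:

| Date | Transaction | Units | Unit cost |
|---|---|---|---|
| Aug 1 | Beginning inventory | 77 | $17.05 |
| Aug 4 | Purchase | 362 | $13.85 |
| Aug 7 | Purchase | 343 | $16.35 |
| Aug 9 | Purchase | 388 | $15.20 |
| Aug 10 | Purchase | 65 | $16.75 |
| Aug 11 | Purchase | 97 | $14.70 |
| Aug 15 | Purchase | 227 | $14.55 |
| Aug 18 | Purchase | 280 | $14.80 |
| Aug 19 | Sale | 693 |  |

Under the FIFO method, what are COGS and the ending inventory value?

Aug 19, 693 sold [FIFO — oldest first]: 77 @ $17.05 + 362 @ $13.85 + 254 @ $16.35 = $10,479.45
Ending inventory: 89 @ $16.35 + 388 @ $15.20 + 65 @ $16.75 + 97 @ $14.70 + 227 @ $14.55 + 280 @ $14.80 = $17,314.25

COGS = $10,479.45; ending inventory = $17,314.25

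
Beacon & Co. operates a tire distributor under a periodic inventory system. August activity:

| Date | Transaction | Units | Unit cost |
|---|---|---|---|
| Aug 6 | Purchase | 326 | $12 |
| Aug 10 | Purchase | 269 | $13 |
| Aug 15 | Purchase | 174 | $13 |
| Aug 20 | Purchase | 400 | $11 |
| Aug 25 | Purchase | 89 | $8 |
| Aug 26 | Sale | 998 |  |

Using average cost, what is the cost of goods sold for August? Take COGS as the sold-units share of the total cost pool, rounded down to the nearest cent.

Aug 26, sell 998: 998/1258 × $14,783.00 → $11,727.68
Ending inventory (cost pool remaining) = $3,055.32

COGS = $11,727.68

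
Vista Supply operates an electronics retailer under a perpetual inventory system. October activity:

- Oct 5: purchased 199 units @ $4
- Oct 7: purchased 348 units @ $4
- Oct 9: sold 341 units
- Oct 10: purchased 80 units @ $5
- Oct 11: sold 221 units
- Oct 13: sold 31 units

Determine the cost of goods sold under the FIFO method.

Oct 9, 341 sold [FIFO — oldest first]: 199 @ $4 + 142 @ $4 = $1,364
Oct 11, 221 sold [FIFO — oldest first]: 206 @ $4 + 15 @ $5 = $899
Oct 13, 31 sold [FIFO — oldest first]: 31 @ $5 = $155
Total COGS = $1,364 + $899 + $155 = $2,418
Ending inventory: 34 @ $5 = $170

COGS = $2,418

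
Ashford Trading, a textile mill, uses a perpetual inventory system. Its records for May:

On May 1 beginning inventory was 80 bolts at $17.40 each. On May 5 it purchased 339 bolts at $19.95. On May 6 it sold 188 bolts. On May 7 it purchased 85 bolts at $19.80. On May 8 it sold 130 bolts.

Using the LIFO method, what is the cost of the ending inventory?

May 6, 188 sold [LIFO — newest first]: 188 @ $19.95 = $3,750.60
May 8, 130 sold [LIFO — newest first]: 85 @ $19.80 + 45 @ $19.95 = $2,580.75
Total COGS = $3,750.60 + $2,580.75 = $6,331.35
Ending inventory: 80 @ $17.40 + 106 @ $19.95 = $3,506.70
Check: goods available $9,838.05 = COGS $6,331.35 + ending $3,506.70

Ending inventory = $3,506.70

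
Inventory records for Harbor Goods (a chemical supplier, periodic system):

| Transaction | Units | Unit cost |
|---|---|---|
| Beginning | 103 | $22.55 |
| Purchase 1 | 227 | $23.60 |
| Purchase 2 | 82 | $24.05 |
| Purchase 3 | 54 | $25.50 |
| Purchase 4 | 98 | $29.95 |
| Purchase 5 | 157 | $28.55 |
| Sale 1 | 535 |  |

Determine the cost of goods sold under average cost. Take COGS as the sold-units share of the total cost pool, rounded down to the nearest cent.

Sale 1, sell 535: 535/721 × $18,446.40 → $13,687.68
Ending inventory (cost pool remaining) = $4,758.72
Check: goods available $18,446.40 = COGS $13,687.68 + ending $4,758.72

COGS = $13,687.68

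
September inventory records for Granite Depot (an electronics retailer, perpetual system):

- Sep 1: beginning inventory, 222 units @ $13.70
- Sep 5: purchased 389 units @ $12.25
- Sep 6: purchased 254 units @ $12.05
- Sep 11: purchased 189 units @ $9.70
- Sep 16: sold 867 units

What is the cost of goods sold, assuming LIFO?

Sep 16, 867 sold [LIFO — newest first]: 189 @ $9.70 + 254 @ $12.05 + 389 @ $12.25 + 35 @ $13.70 = $10,138.75
Ending inventory: 187 @ $13.70 = $2,561.90

COGS = $10,138.75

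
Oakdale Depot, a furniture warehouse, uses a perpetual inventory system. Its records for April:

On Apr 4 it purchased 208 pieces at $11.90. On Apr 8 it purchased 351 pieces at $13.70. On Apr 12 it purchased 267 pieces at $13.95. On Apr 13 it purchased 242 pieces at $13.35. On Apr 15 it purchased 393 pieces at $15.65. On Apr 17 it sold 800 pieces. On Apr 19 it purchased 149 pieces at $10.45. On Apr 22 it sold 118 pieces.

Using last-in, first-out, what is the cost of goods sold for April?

COGS = $12,916.00

Apr 17, 800 sold [LIFO — newest first]: 393 @ $15.65 + 242 @ $13.35 + 165 @ $13.95 = $11,682.90
Apr 22, 118 sold [LIFO — newest first]: 118 @ $10.45 = $1,233.10
Total COGS = $11,682.90 + $1,233.10 = $12,916.00
Ending inventory: 208 @ $11.90 + 351 @ $13.70 + 102 @ $13.95 + 31 @ $10.45 = $9,030.75
Check: goods available $21,946.75 = COGS $12,916.00 + ending $9,030.75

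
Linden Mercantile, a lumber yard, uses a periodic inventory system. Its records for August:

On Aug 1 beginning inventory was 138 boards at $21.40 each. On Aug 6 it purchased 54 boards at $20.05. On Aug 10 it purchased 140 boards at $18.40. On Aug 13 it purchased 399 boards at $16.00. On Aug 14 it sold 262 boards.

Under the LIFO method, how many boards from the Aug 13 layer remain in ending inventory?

137

Aug 14, 262 sold [LIFO — newest first]: 262 @ $16.00 = $4,192.00
Ending inventory: 138 @ $21.40 + 54 @ $20.05 + 140 @ $18.40 + 137 @ $16.00 = $8,803.90
Check: goods available $12,995.90 = COGS $4,192.00 + ending $8,803.90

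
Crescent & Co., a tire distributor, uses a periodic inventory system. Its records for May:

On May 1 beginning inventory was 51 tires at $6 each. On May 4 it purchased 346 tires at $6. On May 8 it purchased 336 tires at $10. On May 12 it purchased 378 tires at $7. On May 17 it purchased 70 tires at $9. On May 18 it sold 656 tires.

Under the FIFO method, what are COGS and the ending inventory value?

May 18, 656 sold [FIFO — oldest first]: 51 @ $6 + 346 @ $6 + 259 @ $10 = $4,972
Ending inventory: 77 @ $10 + 378 @ $7 + 70 @ $9 = $4,046
Check: goods available $9,018 = COGS $4,972 + ending $4,046

COGS = $4,972; ending inventory = $4,046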